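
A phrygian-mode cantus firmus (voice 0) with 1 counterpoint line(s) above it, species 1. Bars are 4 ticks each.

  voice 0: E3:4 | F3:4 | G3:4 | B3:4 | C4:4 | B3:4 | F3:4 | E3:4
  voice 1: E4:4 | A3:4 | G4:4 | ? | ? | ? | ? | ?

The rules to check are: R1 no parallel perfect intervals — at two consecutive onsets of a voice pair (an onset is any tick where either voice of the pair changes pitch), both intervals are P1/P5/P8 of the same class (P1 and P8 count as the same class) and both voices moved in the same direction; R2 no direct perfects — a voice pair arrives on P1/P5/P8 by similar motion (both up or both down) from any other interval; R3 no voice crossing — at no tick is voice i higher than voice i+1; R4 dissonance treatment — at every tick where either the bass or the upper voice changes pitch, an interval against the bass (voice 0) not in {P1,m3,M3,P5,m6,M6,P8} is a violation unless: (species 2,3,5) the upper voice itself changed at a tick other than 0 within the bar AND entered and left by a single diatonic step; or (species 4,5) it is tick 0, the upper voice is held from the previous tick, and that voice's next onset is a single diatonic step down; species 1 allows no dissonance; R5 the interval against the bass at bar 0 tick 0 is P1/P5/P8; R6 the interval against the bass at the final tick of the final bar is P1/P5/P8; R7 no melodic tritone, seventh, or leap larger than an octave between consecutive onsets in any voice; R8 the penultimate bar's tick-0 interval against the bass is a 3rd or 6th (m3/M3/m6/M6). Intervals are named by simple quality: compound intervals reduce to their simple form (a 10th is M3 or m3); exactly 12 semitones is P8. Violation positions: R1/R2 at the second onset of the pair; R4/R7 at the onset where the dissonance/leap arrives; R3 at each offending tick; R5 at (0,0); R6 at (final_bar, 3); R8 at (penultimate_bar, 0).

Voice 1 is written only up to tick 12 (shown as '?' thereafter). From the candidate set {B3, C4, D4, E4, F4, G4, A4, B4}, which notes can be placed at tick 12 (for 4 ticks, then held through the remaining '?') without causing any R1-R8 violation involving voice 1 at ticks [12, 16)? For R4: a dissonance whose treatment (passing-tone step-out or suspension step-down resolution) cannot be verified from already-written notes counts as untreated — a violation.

B3: legal
C4: violates R4
D4: legal
E4: violates R4
F4: violates R4
G4: legal
A4: violates R4
B4: violates R1

{B3, D4, G4}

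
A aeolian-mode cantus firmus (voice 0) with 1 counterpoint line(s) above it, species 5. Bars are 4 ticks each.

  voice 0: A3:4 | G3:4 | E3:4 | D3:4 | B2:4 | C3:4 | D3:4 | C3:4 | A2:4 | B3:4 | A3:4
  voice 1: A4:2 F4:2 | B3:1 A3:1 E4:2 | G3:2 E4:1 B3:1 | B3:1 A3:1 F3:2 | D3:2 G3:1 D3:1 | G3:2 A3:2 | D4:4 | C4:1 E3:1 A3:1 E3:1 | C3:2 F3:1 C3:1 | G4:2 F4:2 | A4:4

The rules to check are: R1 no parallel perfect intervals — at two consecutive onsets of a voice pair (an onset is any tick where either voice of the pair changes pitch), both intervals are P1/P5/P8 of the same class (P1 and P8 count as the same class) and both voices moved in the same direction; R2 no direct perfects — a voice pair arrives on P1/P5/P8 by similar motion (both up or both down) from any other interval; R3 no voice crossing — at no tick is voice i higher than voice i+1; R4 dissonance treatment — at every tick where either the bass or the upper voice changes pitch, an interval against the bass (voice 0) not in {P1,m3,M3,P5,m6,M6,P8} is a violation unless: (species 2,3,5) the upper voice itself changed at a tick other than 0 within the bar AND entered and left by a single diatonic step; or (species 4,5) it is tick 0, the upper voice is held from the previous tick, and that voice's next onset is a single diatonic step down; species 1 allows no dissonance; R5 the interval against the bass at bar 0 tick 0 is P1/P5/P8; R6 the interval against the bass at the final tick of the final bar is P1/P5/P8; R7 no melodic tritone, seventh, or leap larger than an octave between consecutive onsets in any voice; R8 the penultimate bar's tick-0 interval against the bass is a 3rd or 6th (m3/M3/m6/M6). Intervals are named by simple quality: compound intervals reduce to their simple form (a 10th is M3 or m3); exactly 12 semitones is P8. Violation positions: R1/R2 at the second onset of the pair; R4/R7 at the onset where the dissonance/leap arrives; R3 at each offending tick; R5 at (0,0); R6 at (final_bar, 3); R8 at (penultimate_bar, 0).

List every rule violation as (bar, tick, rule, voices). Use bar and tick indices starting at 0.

bar 0: v0=A3 v1=A4 downbeat P8
bar 1: v0=G3 v1=B3 downbeat M3
bar 2: v0=E3 v1=G3 downbeat m3
bar 3: v0=D3 v1=B3 downbeat M6
bar 4: v0=B2 v1=D3 downbeat m3
bar 5: v0=C3 v1=G3 downbeat P5
bar 6: v0=D3 v1=D4 downbeat P8
bar 7: v0=C3 v1=C4 downbeat P8
bar 8: v0=A2 v1=C3 downbeat m3
bar 9: v0=B3 v1=G4 downbeat m6
bar 10: v0=A3 v1=A4 downbeat P8
  -> R7 @ bar 1 tick 0 v(1,): F4->B3 leap 6st
  -> R4 @ bar 1 tick 1 v(0, 1): G3/A3 M2 untreated
  -> R2 @ bar 5 tick 0 v(0, 1): B2/D3 m3 -> C3/G3 P5 similar
  -> R2 @ bar 6 tick 0 v(0, 1): C3/A3 M6 -> D3/D4 P8 similar
  -> R1 @ bar 7 tick 0 v(0, 1): D3/D4 P8 -> C3/C4 P8 similar
  -> R7 @ bar 9 tick 0 v(0,): A2->B3 leap 14st
  -> R7 @ bar 9 tick 0 v(1,): C3->G4 leap 19st
  -> R4 @ bar 9 tick 2 v(0, 1): B3/F4 TT untreated

(1, 0, R7, (1,))
(1, 1, R4, (0, 1))
(5, 0, R2, (0, 1))
(6, 0, R2, (0, 1))
(7, 0, R1, (0, 1))
(9, 0, R7, (0,))
(9, 0, R7, (1,))
(9, 2, R4, (0, 1))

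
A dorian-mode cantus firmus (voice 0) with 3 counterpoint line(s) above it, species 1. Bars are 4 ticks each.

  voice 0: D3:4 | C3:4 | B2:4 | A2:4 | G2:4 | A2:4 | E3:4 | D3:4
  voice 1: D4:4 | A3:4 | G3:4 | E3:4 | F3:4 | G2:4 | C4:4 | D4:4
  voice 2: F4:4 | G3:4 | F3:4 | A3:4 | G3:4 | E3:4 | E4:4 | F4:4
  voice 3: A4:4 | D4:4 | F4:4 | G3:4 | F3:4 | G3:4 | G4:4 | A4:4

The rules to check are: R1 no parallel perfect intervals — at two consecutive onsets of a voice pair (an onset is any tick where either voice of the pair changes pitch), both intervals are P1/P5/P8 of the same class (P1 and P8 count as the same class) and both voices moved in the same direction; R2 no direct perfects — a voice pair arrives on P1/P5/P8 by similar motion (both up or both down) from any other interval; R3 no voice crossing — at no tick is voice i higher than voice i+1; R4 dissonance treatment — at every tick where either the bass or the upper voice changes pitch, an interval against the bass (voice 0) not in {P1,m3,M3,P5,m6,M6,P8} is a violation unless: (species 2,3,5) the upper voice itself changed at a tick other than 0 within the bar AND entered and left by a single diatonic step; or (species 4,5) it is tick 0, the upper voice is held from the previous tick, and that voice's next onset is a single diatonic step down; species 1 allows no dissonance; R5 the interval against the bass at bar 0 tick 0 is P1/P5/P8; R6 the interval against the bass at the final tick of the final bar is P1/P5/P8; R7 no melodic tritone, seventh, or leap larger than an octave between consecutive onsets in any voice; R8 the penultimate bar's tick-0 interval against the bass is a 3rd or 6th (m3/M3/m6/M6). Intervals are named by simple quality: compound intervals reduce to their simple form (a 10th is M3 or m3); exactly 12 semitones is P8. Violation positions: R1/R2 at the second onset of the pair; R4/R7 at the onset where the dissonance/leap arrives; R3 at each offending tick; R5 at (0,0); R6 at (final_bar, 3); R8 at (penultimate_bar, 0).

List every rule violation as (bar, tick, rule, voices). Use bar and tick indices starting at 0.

(0, 0, R5, (0, 2))
(1, 0, R2, (0, 2))
(1, 0, R2, (2, 3))
(1, 0, R3, (1, 2))
(1, 0, R4, (0, 3))
(1, 0, R7, (2,))
(1, 1, R3, (1, 2))
(1, 2, R3, (1, 2))
(1, 3, R3, (1, 2))
(2, 0, R3, (1, 2))
(2, 0, R4, (0, 2))
(2, 0, R4, (0, 3))
(2, 1, R3, (1, 2))
(2, 2, R3, (1, 2))
(2, 3, R3, (1, 2))
(3, 0, R2, (0, 1))
(3, 0, R3, (2, 3))
(3, 0, R4, (0, 3))
(3, 0, R7, (3,))
(3, 1, R3, (2, 3))
(3, 2, R3, (2, 3))
(3, 3, R3, (2, 3))
(4, 0, R1, (0, 2))
(4, 0, R3, (2, 3))
(4, 0, R4, (0, 1))
(4, 0, R4, (0, 3))
(4, 1, R3, (2, 3))
(4, 2, R3, (2, 3))
(4, 3, R3, (2, 3))
(5, 0, R3, (0, 1))
(5, 0, R4, (0, 1))
(5, 0, R4, (0, 3))
(5, 0, R7, (1,))
(5, 1, R3, (0, 1))
(5, 2, R3, (0, 1))
(5, 3, R3, (0, 1))
(6, 0, R2, (0, 2))
(6, 0, R2, (1, 3))
(6, 0, R7, (1,))
(6, 0, R8, (0, 2))
(7, 0, R1, (1, 3))
(7, 3, R6, (0, 2))

bar 0: v0=D3 v1=D4 v2=F4 v3=A4 downbeat P5
bar 1: v0=C3 v1=A3 v2=G3 v3=D4 downbeat M2
bar 2: v0=B2 v1=G3 v2=F3 v3=F4 downbeat TT
bar 3: v0=A2 v1=E3 v2=A3 v3=G3 downbeat m7
bar 4: v0=G2 v1=F3 v2=G3 v3=F3 downbeat m7
bar 5: v0=A2 v1=G2 v2=E3 v3=G3 downbeat m7
bar 6: v0=E3 v1=C4 v2=E4 v3=G4 downbeat m3
bar 7: v0=D3 v1=D4 v2=F4 v3=A4 downbeat P5
  -> R5 @ bar 0 tick 0 v(0, 2): opens on m3
  -> R2 @ bar 1 tick 0 v(0, 2): D3/F4 m3 -> C3/G3 P5 similar
  -> R2 @ bar 1 tick 0 v(2, 3): F4/A4 M3 -> G3/D4 P5 similar
  -> R3 @ bar 1 tick 0 v(1, 2): A3 above G3
  -> R4 @ bar 1 tick 0 v(0, 3): C3/D4 M2 untreated
  -> R7 @ bar 1 tick 0 v(2,): F4->G3 leap 10st
  -> R3 @ bar 1 tick 1 v(1, 2): A3 above G3
  -> R3 @ bar 1 tick 2 v(1, 2): A3 above G3
  -> R3 @ bar 1 tick 3 v(1, 2): A3 above G3
  -> R3 @ bar 2 tick 0 v(1, 2): G3 above F3
  -> R4 @ bar 2 tick 0 v(0, 2): B2/F3 TT untreated
  -> R4 @ bar 2 tick 0 v(0, 3): B2/F4 TT untreated
  -> R3 @ bar 2 tick 1 v(1, 2): G3 above F3
  -> R3 @ bar 2 tick 2 v(1, 2): G3 above F3
  -> R3 @ bar 2 tick 3 v(1, 2): G3 above F3
  -> R2 @ bar 3 tick 0 v(0, 1): B2/G3 m6 -> A2/E3 P5 similar
  -> R3 @ bar 3 tick 0 v(2, 3): A3 above G3
  -> R4 @ bar 3 tick 0 v(0, 3): A2/G3 m7 untreated
  -> R7 @ bar 3 tick 0 v(3,): F4->G3 leap 10st
  -> R3 @ bar 3 tick 1 v(2, 3): A3 above G3
  -> R3 @ bar 3 tick 2 v(2, 3): A3 above G3
  -> R3 @ bar 3 tick 3 v(2, 3): A3 above G3
  -> R1 @ bar 4 tick 0 v(0, 2): A2/A3 P8 -> G2/G3 P8 similar
  -> R3 @ bar 4 tick 0 v(2, 3): G3 above F3
  -> R4 @ bar 4 tick 0 v(0, 1): G2/F3 m7 untreated
  -> R4 @ bar 4 tick 0 v(0, 3): G2/F3 m7 untreated
  -> R3 @ bar 4 tick 1 v(2, 3): G3 above F3
  -> R3 @ bar 4 tick 2 v(2, 3): G3 above F3
  -> R3 @ bar 4 tick 3 v(2, 3): G3 above F3
  -> R3 @ bar 5 tick 0 v(0, 1): A2 above G2
  -> R4 @ bar 5 tick 0 v(0, 1): A2/G2 M2 untreated
  -> R4 @ bar 5 tick 0 v(0, 3): A2/G3 m7 untreated
  -> R7 @ bar 5 tick 0 v(1,): F3->G2 leap 10st
  -> R3 @ bar 5 tick 1 v(0, 1): A2 above G2
  -> R3 @ bar 5 tick 2 v(0, 1): A2 above G2
  -> R3 @ bar 5 tick 3 v(0, 1): A2 above G2
  -> R2 @ bar 6 tick 0 v(0, 2): A2/E3 P5 -> E3/E4 P8 similar
  -> R2 @ bar 6 tick 0 v(1, 3): G2/G3 P8 -> C4/G4 P5 similar
  -> R7 @ bar 6 tick 0 v(1,): G2->C4 leap 17st
  -> R8 @ bar 6 tick 0 v(0, 2): penult P8 not 3rd/6th
  -> R1 @ bar 7 tick 0 v(1, 3): C4/G4 P5 -> D4/A4 P5 similar
  -> R6 @ bar 7 tick 3 v(0, 2): closes on m3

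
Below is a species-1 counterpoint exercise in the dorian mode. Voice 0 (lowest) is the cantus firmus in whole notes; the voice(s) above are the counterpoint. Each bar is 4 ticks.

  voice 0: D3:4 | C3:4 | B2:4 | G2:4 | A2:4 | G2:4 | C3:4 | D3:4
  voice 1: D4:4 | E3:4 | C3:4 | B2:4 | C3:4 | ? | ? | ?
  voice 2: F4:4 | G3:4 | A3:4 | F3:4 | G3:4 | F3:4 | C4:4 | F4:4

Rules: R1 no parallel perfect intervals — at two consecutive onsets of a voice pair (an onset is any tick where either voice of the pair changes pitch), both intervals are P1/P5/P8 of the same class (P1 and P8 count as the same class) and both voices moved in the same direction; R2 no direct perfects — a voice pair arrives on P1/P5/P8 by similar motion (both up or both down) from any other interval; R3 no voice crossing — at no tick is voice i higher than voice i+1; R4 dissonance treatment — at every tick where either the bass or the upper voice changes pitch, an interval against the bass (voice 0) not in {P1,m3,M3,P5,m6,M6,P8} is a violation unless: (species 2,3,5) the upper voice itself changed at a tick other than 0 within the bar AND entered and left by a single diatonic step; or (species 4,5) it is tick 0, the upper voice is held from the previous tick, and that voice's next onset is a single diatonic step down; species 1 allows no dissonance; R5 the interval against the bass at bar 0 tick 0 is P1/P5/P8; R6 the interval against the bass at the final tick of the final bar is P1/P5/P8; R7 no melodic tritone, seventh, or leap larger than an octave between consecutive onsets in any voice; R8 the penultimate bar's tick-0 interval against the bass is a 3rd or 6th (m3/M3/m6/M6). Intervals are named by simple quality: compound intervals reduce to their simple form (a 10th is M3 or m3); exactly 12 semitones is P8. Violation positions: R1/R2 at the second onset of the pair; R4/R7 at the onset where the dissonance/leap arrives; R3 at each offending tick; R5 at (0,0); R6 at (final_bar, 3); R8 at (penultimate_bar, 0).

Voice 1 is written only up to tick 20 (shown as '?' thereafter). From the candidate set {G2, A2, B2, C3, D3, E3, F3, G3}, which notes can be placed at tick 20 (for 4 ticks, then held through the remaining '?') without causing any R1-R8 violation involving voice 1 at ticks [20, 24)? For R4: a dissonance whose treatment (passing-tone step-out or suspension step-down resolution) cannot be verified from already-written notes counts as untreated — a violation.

{B2, D3, E3}

G2: violates R2
A2: violates R4
B2: legal
C3: violates R4
D3: legal
E3: legal
F3: violates R4
G3: violates R3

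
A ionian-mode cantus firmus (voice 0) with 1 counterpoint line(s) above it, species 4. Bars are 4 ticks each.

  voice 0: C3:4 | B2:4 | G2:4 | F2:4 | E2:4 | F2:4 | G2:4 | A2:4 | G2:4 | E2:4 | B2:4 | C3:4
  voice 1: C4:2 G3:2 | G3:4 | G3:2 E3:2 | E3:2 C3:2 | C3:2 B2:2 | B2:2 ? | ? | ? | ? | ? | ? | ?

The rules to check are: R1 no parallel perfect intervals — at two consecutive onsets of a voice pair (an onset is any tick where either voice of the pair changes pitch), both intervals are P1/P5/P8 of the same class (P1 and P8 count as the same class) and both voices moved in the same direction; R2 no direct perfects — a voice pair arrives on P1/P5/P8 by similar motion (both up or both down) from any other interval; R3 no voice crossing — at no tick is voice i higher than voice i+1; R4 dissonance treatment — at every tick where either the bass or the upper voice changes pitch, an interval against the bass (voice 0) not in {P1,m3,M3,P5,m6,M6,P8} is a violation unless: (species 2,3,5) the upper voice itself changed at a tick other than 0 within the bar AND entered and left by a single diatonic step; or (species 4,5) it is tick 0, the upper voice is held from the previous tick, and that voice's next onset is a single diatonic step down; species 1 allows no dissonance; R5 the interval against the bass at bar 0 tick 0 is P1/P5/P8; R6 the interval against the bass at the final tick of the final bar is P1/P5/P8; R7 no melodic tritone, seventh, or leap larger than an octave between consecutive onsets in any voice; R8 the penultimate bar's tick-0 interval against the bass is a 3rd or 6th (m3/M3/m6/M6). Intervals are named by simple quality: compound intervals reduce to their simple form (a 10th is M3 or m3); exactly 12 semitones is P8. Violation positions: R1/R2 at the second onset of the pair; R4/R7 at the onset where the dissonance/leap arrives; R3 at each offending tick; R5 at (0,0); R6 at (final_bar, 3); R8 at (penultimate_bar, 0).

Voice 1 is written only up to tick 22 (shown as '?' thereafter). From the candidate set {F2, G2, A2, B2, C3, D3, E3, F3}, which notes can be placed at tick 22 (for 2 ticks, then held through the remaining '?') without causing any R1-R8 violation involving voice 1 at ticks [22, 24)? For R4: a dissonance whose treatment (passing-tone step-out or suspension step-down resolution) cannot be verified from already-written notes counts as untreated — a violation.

F2: violates R7
G2: violates R4
A2: legal
B2: legal
C3: legal
D3: legal
E3: violates R4
F3: violates R7

{A2, B2, C3, D3}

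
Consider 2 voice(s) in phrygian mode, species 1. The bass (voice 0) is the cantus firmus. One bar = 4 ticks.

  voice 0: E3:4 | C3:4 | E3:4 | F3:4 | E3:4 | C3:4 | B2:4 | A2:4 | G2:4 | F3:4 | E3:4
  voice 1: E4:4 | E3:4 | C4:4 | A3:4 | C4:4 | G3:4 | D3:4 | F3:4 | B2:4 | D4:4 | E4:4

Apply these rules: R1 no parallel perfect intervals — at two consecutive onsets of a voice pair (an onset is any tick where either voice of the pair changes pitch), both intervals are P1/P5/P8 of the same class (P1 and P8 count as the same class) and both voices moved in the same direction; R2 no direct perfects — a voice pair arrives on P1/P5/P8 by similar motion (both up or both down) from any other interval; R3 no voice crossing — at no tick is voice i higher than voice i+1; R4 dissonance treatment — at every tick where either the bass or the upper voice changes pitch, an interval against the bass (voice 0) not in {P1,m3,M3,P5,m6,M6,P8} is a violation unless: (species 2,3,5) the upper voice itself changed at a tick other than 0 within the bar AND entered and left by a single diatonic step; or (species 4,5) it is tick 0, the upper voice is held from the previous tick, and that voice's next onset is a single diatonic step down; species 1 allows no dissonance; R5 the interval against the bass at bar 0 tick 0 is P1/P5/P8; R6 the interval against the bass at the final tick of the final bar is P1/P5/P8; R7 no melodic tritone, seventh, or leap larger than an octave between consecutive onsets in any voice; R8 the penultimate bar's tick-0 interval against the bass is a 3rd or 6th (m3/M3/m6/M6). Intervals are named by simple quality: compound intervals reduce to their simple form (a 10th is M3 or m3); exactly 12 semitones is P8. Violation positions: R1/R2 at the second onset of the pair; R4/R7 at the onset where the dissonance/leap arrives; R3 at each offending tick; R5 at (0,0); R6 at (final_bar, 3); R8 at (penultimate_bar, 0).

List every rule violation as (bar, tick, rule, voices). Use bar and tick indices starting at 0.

(5, 0, R2, (0, 1))
(8, 0, R7, (1,))
(9, 0, R7, (0,))
(9, 0, R7, (1,))

bar 0: v0=E3 v1=E4 downbeat P8
bar 1: v0=C3 v1=E3 downbeat M3
bar 2: v0=E3 v1=C4 downbeat m6
bar 3: v0=F3 v1=A3 downbeat M3
bar 4: v0=E3 v1=C4 downbeat m6
bar 5: v0=C3 v1=G3 downbeat P5
bar 6: v0=B2 v1=D3 downbeat m3
bar 7: v0=A2 v1=F3 downbeat m6
bar 8: v0=G2 v1=B2 downbeat M3
bar 9: v0=F3 v1=D4 downbeat M6
bar 10: v0=E3 v1=E4 downbeat P8
  -> R2 @ bar 5 tick 0 v(0, 1): E3/C4 m6 -> C3/G3 P5 similar
  -> R7 @ bar 8 tick 0 v(1,): F3->B2 leap 6st
  -> R7 @ bar 9 tick 0 v(0,): G2->F3 leap 10st
  -> R7 @ bar 9 tick 0 v(1,): B2->D4 leap 15st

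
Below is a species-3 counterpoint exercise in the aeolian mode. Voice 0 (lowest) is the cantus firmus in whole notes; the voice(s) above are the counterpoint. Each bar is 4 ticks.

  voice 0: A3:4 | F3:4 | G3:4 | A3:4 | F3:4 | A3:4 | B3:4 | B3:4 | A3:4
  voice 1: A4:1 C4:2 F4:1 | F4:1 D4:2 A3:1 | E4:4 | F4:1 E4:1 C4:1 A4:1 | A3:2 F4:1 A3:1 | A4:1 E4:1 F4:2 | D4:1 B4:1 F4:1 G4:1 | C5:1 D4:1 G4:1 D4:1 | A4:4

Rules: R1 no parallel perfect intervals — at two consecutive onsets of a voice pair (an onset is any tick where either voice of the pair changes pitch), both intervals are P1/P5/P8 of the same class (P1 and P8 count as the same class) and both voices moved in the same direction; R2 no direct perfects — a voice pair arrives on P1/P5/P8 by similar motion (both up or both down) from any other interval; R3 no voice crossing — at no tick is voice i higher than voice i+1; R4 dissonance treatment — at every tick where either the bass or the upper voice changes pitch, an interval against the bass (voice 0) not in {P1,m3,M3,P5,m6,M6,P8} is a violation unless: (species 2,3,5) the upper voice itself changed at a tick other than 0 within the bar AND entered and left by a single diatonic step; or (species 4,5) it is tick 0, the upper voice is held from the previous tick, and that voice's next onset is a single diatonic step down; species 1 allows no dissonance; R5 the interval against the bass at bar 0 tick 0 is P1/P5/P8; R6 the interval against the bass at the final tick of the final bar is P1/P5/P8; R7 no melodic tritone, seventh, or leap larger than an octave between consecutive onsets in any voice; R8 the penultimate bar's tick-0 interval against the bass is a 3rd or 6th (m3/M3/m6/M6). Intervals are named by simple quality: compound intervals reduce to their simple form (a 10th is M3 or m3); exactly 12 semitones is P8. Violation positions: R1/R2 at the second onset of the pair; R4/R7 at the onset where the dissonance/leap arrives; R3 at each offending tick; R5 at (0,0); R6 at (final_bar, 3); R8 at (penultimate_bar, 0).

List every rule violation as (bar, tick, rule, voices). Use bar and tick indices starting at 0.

bar 0: v0=A3 v1=A4 downbeat P8
bar 1: v0=F3 v1=F4 downbeat P8
bar 2: v0=G3 v1=E4 downbeat M6
bar 3: v0=A3 v1=F4 downbeat m6
bar 4: v0=F3 v1=A3 downbeat M3
bar 5: v0=A3 v1=A4 downbeat P8
bar 6: v0=B3 v1=D4 downbeat m3
bar 7: v0=B3 v1=C5 downbeat m2
bar 8: v0=A3 v1=A4 downbeat P8
  -> R2 @ bar 5 tick 0 v(0, 1): F3/A3 M3 -> A3/A4 P8 similar
  -> R4 @ bar 6 tick 2 v(0, 1): B3/F4 TT untreated
  -> R7 @ bar 6 tick 2 v(1,): B4->F4 leap 6st
  -> R4 @ bar 7 tick 0 v(0, 1): B3/C5 m2 untreated
  -> R8 @ bar 7 tick 0 v(0, 1): penult m2 not 3rd/6th
  -> R7 @ bar 7 tick 1 v(1,): C5->D4 leap 10st

(5, 0, R2, (0, 1))
(6, 2, R4, (0, 1))
(6, 2, R7, (1,))
(7, 0, R4, (0, 1))
(7, 0, R8, (0, 1))
(7, 1, R7, (1,))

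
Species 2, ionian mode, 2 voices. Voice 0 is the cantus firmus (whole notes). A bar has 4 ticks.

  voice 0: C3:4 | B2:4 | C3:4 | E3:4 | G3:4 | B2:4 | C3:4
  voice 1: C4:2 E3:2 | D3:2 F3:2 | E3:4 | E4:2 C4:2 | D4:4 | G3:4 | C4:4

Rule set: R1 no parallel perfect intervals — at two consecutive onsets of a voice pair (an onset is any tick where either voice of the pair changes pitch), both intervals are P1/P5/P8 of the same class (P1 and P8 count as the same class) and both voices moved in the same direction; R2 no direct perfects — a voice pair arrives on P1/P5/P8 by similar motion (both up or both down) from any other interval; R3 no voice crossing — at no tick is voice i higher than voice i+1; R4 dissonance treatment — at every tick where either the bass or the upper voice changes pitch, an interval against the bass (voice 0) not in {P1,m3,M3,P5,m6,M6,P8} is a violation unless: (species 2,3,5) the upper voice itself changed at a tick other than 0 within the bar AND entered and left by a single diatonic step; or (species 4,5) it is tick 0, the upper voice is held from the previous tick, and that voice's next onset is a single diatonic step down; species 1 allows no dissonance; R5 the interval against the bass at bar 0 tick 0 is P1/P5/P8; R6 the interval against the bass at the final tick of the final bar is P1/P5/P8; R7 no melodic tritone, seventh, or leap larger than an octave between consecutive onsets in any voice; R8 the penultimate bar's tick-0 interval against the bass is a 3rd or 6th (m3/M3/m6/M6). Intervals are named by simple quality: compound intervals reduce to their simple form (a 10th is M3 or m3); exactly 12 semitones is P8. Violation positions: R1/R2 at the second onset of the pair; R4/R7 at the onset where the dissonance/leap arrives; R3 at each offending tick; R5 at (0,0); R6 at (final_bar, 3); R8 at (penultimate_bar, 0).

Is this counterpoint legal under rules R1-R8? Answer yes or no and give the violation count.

No (4 violations)

bar 0: v0=C3 v1=C4 (P8)
bar 1: v0=B2 v1=D3 (m3)
bar 2: v0=C3 v1=E3 (M3)
bar 3: v0=E3 v1=E4 (P8)
bar 4: v0=G3 v1=D4 (P5)
bar 5: v0=B2 v1=G3 (m6)
bar 6: v0=C3 v1=C4 (P8)
  R4 @ bar1.2: B2/F3 TT untreated
  R2 @ bar3.0: C3/E3 M3 -> E3/E4 P8 similar
  R2 @ bar4.0: E3/C4 m6 -> G3/D4 P5 similar
  R2 @ bar6.0: B2/G3 m6 -> C3/C4 P8 similar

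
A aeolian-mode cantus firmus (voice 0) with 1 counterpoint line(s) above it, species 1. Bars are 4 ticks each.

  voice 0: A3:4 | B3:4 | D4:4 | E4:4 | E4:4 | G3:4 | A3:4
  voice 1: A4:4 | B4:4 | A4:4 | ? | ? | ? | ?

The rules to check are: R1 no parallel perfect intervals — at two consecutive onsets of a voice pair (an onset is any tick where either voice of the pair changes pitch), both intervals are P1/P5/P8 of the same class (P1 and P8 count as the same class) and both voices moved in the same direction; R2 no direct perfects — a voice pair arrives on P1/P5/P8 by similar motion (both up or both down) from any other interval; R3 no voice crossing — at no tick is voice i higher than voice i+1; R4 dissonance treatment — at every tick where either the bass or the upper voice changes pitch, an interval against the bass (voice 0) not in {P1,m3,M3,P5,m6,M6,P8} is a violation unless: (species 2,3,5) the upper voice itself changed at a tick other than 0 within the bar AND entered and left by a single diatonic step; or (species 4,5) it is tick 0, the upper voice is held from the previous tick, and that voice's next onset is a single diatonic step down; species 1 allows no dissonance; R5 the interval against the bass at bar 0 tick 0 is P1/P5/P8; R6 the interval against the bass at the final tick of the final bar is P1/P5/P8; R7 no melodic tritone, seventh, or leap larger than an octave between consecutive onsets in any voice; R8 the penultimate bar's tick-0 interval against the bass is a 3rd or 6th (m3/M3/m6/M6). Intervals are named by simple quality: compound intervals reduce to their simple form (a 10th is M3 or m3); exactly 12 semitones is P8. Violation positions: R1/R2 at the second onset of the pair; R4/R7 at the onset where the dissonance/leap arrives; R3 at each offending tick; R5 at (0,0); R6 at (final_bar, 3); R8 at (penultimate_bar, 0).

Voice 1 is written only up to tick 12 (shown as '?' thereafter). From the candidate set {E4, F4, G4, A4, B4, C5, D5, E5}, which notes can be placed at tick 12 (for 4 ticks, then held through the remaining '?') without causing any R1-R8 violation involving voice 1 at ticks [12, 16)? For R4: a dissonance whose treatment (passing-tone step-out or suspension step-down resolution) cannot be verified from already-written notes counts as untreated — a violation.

{C5, E4, G4}

E4: legal
F4: violates R4
G4: legal
A4: violates R4
B4: violates R1
C5: legal
D5: violates R4
E5: violates R2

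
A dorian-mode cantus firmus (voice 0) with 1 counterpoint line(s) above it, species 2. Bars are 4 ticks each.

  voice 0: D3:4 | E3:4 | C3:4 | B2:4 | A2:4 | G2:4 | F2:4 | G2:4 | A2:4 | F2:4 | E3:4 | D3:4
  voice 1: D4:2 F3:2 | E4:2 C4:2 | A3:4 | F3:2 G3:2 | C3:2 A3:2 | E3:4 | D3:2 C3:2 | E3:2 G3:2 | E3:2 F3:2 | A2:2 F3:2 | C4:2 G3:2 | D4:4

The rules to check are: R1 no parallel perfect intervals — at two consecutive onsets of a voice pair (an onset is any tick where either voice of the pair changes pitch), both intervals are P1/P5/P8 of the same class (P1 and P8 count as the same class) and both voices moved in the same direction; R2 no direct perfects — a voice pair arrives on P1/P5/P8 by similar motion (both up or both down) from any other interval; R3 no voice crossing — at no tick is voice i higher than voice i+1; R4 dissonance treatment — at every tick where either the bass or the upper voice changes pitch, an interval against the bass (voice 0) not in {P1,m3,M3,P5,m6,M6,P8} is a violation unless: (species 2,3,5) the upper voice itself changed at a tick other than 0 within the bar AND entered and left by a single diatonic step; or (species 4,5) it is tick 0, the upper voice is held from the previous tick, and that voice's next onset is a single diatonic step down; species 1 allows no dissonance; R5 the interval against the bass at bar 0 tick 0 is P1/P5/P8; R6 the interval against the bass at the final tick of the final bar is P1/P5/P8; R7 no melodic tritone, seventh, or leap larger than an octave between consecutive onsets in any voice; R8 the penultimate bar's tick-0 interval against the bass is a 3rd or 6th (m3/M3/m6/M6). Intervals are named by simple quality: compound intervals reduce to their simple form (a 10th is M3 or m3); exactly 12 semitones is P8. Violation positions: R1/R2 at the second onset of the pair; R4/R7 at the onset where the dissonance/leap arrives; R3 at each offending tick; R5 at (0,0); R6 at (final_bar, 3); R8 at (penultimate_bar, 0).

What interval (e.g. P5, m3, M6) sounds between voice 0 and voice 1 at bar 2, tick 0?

M6

voice 0=C3 voice 1=A3 -> M6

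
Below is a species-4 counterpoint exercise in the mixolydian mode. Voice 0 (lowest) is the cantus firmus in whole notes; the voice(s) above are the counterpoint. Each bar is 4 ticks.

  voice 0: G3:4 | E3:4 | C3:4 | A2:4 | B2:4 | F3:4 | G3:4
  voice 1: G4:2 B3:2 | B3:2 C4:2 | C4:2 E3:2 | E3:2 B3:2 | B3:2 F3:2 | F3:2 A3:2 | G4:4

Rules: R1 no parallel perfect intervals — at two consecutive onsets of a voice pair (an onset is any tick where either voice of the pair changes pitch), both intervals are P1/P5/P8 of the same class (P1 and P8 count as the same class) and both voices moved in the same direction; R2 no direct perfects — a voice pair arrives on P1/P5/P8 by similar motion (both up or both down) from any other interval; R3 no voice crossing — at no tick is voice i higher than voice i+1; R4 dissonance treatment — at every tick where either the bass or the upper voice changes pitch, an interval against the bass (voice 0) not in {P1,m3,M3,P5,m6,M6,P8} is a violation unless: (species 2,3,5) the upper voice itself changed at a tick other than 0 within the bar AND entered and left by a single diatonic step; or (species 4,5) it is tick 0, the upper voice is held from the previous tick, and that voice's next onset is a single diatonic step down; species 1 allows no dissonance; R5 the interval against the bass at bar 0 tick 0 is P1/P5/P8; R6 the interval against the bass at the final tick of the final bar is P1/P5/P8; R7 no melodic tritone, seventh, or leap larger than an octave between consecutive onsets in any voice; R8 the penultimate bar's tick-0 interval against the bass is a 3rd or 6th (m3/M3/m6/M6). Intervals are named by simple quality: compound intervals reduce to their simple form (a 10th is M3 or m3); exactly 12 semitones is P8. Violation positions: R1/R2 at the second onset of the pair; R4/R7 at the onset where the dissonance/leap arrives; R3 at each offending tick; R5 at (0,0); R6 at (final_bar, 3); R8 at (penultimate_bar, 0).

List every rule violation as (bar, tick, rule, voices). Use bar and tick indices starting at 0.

bar 0: v0=G3 v1=G4 downbeat P8
bar 1: v0=E3 v1=B3 downbeat P5
bar 2: v0=C3 v1=C4 downbeat P8
bar 3: v0=A2 v1=E3 downbeat P5
bar 4: v0=B2 v1=B3 downbeat P8
bar 5: v0=F3 v1=F3 downbeat P1
bar 6: v0=G3 v1=G4 downbeat P8
  -> R4 @ bar 3 tick 2 v(0, 1): A2/B3 M2 untreated
  -> R4 @ bar 4 tick 2 v(0, 1): B2/F3 TT untreated
  -> R7 @ bar 4 tick 2 v(1,): B3->F3 leap 6st
  -> R7 @ bar 5 tick 0 v(0,): B2->F3 leap 6st
  -> R8 @ bar 5 tick 0 v(0, 1): penult P1 not 3rd/6th
  -> R2 @ bar 6 tick 0 v(0, 1): F3/A3 M3 -> G3/G4 P8 similar
  -> R7 @ bar 6 tick 0 v(1,): A3->G4 leap 10st

(3, 2, R4, (0, 1))
(4, 2, R4, (0, 1))
(4, 2, R7, (1,))
(5, 0, R7, (0,))
(5, 0, R8, (0, 1))
(6, 0, R2, (0, 1))
(6, 0, R7, (1,))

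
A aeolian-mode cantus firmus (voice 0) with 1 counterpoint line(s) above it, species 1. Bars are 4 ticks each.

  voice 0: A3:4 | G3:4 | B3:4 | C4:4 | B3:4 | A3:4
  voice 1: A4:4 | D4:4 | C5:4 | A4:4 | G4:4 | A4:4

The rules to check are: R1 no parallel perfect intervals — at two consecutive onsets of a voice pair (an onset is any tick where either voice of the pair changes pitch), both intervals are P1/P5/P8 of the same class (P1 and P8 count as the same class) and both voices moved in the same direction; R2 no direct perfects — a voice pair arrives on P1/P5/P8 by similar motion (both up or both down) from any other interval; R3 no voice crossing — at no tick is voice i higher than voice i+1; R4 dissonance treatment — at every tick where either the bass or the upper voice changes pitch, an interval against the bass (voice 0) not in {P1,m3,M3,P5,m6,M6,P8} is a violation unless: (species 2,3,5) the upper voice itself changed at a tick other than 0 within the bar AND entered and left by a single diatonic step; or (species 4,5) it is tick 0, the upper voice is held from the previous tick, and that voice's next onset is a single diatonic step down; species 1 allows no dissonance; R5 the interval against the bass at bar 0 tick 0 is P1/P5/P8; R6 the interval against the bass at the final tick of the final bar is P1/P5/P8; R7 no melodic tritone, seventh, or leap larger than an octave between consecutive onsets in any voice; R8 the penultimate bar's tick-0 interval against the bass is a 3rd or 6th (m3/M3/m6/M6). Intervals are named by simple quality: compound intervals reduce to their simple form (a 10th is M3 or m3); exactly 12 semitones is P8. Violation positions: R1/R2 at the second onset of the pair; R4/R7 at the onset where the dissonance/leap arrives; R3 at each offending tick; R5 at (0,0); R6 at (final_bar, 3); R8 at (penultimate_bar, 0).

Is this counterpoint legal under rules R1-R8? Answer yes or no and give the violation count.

No (3 violations)

bar 0: v0=A3 v1=A4 (P8)
bar 1: v0=G3 v1=D4 (P5)
bar 2: v0=B3 v1=C5 (m2)
bar 3: v0=C4 v1=A4 (M6)
bar 4: v0=B3 v1=G4 (m6)
bar 5: v0=A3 v1=A4 (P8)
  R2 @ bar1.0: A3/A4 P8 -> G3/D4 P5 similar
  R4 @ bar2.0: B3/C5 m2 untreated
  R7 @ bar2.0: D4->C5 leap 10st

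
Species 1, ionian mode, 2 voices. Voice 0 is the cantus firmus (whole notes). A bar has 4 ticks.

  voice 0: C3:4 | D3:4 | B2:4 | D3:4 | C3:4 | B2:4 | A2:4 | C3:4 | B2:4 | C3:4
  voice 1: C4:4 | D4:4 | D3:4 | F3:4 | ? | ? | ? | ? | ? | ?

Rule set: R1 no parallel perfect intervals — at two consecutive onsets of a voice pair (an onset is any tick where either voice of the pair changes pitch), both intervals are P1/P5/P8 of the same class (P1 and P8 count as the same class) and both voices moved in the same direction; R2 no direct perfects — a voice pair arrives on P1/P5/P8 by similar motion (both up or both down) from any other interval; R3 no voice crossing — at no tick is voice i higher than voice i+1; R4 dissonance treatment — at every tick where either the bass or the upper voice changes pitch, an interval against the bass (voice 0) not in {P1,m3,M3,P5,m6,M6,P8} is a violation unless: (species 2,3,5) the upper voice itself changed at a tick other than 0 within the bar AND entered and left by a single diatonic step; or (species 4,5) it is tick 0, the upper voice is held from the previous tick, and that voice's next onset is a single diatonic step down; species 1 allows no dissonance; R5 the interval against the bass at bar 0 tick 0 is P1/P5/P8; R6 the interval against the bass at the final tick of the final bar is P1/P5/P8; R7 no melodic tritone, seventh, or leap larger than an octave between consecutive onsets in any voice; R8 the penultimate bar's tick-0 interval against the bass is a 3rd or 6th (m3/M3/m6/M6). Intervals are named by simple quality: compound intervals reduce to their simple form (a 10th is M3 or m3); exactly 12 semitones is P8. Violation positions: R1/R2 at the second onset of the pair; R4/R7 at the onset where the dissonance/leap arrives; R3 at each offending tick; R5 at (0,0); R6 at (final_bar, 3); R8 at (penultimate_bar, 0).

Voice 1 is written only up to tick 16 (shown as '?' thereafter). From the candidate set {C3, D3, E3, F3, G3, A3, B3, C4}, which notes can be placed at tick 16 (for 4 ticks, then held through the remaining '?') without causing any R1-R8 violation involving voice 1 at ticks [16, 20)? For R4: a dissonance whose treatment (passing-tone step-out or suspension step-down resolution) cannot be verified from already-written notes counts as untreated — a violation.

C3: violates R2
D3: violates R4
E3: legal
F3: violates R4
G3: legal
A3: legal
B3: violates R4,R7
C4: legal

{A3, C4, E3, G3}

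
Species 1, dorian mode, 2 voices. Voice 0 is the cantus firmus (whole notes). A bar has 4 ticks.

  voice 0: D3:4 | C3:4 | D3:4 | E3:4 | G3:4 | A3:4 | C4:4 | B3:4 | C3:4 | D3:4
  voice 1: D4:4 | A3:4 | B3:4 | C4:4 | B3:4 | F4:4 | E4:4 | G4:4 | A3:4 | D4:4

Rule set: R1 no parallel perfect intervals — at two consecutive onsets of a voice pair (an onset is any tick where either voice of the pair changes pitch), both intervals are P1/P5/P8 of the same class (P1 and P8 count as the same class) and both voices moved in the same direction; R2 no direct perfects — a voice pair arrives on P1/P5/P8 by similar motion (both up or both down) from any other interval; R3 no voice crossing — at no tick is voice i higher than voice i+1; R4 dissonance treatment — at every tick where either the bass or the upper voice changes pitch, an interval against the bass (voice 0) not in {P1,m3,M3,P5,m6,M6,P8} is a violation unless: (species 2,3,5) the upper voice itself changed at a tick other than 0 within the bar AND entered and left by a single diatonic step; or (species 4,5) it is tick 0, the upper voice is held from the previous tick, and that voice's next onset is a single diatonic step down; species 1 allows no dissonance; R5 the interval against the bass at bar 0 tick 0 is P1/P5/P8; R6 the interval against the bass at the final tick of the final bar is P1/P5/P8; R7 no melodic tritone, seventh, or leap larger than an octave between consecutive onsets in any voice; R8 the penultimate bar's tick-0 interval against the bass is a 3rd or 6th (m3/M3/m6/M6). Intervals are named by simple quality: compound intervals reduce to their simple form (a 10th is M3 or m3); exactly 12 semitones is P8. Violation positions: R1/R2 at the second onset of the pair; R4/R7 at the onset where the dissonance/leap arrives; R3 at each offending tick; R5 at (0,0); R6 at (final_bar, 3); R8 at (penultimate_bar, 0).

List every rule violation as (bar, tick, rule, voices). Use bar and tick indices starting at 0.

(5, 0, R7, (1,))
(8, 0, R7, (0,))
(8, 0, R7, (1,))
(9, 0, R2, (0, 1))

bar 0: v0=D3 v1=D4 downbeat P8
bar 1: v0=C3 v1=A3 downbeat M6
bar 2: v0=D3 v1=B3 downbeat M6
bar 3: v0=E3 v1=C4 downbeat m6
bar 4: v0=G3 v1=B3 downbeat M3
bar 5: v0=A3 v1=F4 downbeat m6
bar 6: v0=C4 v1=E4 downbeat M3
bar 7: v0=B3 v1=G4 downbeat m6
bar 8: v0=C3 v1=A3 downbeat M6
bar 9: v0=D3 v1=D4 downbeat P8
  -> R7 @ bar 5 tick 0 v(1,): B3->F4 leap 6st
  -> R7 @ bar 8 tick 0 v(0,): B3->C3 leap 11st
  -> R7 @ bar 8 tick 0 v(1,): G4->A3 leap 10st
  -> R2 @ bar 9 tick 0 v(0, 1): C3/A3 M6 -> D3/D4 P8 similar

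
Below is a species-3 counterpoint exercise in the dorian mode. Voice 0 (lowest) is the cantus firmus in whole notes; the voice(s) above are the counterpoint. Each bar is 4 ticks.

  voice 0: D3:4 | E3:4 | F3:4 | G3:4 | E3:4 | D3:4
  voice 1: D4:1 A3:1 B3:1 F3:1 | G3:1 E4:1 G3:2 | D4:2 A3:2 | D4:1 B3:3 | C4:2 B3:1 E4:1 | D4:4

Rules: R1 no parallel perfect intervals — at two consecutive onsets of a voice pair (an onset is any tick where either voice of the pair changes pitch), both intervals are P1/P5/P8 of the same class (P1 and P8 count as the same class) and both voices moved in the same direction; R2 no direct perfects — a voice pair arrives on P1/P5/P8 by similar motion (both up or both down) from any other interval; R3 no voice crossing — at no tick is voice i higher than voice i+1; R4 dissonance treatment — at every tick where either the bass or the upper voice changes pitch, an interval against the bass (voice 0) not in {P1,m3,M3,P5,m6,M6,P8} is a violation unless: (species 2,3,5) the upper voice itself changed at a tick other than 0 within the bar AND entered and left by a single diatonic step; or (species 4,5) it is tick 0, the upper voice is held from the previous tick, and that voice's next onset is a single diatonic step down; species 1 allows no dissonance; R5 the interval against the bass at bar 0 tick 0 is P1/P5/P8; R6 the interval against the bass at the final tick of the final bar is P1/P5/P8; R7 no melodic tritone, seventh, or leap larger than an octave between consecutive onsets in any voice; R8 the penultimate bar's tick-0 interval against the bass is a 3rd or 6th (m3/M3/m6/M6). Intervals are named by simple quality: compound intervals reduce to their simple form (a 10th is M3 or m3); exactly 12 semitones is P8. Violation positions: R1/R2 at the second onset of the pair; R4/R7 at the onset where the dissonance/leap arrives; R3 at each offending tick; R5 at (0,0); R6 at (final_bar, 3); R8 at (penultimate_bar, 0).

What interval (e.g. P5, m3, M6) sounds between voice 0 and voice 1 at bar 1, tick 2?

m3

voice 0=E3 voice 1=G3 -> m3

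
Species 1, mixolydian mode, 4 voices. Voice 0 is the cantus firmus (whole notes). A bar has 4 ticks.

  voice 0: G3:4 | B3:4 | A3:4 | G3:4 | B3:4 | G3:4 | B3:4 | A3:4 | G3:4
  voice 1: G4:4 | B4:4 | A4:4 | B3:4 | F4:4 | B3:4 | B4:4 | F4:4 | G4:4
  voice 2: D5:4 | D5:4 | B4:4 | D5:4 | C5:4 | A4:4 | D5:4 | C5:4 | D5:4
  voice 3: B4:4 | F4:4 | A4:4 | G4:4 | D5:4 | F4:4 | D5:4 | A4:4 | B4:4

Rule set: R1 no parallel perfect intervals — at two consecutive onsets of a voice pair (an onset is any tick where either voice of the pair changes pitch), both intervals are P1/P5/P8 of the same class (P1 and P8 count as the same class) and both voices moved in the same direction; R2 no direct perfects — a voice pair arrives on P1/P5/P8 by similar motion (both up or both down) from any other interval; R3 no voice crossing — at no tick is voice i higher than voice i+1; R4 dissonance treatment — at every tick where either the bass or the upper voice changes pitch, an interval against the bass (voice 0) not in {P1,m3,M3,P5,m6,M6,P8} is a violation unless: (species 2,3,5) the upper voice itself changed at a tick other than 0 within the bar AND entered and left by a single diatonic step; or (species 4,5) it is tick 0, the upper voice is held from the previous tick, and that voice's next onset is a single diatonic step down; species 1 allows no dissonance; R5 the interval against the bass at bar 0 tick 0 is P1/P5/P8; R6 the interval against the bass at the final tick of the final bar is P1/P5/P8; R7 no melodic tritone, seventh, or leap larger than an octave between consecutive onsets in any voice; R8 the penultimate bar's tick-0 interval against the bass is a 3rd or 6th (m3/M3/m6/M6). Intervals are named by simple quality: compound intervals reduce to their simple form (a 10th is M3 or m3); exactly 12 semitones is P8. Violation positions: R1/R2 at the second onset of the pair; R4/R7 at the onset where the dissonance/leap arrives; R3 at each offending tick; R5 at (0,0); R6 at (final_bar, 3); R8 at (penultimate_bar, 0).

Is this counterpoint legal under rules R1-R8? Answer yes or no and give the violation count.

bar 0: v0=G3 v1=G4 v2=D5 v3=B4 (M3)
bar 1: v0=B3 v1=B4 v2=D5 v3=F4 (TT)
bar 2: v0=A3 v1=A4 v2=B4 v3=A4 (P8)
bar 3: v0=G3 v1=B3 v2=D5 v3=G4 (P8)
bar 4: v0=B3 v1=F4 v2=C5 v3=D5 (m3)
bar 5: v0=G3 v1=B3 v2=A4 v3=F4 (m7)
bar 6: v0=B3 v1=B4 v2=D5 v3=D5 (m3)
bar 7: v0=A3 v1=F4 v2=C5 v3=A4 (P8)
bar 8: v0=G3 v1=G4 v2=D5 v3=B4 (M3)
  R3 @ bar0.0: D5 above B4
  R5 @ bar0.0: opens on M3
  R3 @ bar0.1: D5 above B4
  R3 @ bar0.2: D5 above B4
  R3 @ bar0.3: D5 above B4
  R1 @ bar1.0: G3/G4 P8 -> B3/B4 P8 similar
  R3 @ bar1.0: D5 above F4
  R4 @ bar1.0: B3/F4 TT untreated
  R7 @ bar1.0: B4->F4 leap 6st
  R3 @ bar1.1: D5 above F4
  R3 @ bar1.2: D5 above F4
  R3 @ bar1.3: D5 above F4
  R1 @ bar2.0: B3/B4 P8 -> A3/A4 P8 similar
  R3 @ bar2.0: B4 above A4
  R4 @ bar2.0: A3/B4 M2 untreated
  R3 @ bar2.1: B4 above A4
  R3 @ bar2.2: B4 above A4
  R3 @ bar2.3: B4 above A4
  R1 @ bar3.0: A3/A4 P8 -> G3/G4 P8 similar
  R3 @ bar3.0: D5 above G4
  R7 @ bar3.0: A4->B3 leap 10st
  R3 @ bar3.1: D5 above G4
  R3 @ bar3.2: D5 above G4
  R3 @ bar3.3: D5 above G4
  R4 @ bar4.0: B3/F4 TT untreated
  R4 @ bar4.0: B3/C5 m2 untreated
  R7 @ bar4.0: B3->F4 leap 6st
  R3 @ bar5.0: A4 above F4
  R4 @ bar5.0: G3/A4 M2 untreated
  R4 @ bar5.0: G3/F4 m7 untreated
  R7 @ bar5.0: F4->B3 leap 6st
  R3 @ bar5.1: A4 above F4
  R3 @ bar5.2: A4 above F4
  R3 @ bar5.3: A4 above F4
  R2 @ bar6.0: G3/B3 M3 -> B3/B4 P8 similar
  R2 @ bar6.0: A4/F4 M3 -> D5/D5 P1 similar
  R2 @ bar7.0: B3/D5 m3 -> A3/A4 P8 similar
  R2 @ bar7.0: B4/D5 m3 -> F4/C5 P5 similar
  R3 @ bar7.0: C5 above A4
  R7 @ bar7.0: B4->F4 leap 6st
  R8 @ bar7.0: penult P8 not 3rd/6th
  R3 @ bar7.1: C5 above A4
  R3 @ bar7.2: C5 above A4
  R3 @ bar7.3: C5 above A4
  R1 @ bar8.0: F4/C5 P5 -> G4/D5 P5 similar
  R3 @ bar8.0: D5 above B4
  R3 @ bar8.1: D5 above B4
  R3 @ bar8.2: D5 above B4
  R3 @ bar8.3: D5 above B4
  R6 @ bar8.3: closes on M3

No (50 violations)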